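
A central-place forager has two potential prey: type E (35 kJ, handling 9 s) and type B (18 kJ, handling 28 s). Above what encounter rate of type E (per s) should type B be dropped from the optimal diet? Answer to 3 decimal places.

0.022 per s

At the threshold, the rate on type E alone equals the profitability of type B: λ·35/(1 + λ·9) = 18/28 = 0.6429.
Rearranging, λ(35 − 0.6429×9) = 0.6429, so λ = 0.6429/29.21 = 0.022 per s.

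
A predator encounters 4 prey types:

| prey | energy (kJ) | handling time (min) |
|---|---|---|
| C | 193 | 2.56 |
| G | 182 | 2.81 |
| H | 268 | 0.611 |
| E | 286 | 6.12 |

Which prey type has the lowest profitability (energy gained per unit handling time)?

In descending order of E/h:
H: 268/0.611 = 439 kJ/min
C: 193/2.56 = 75.4 kJ/min
G: 182/2.81 = 64.8 kJ/min
E: 286/6.12 = 46.7 kJ/min

E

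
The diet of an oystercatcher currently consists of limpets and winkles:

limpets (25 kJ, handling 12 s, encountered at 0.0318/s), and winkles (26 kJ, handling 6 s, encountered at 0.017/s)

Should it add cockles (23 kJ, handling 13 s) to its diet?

Yes

Current rate: (0.0318×25 + 0.017×26)/(1 + 0.0318×12 + 0.017×6) = 0.8338 kJ/s.
cockles: E/h = 23/13 = 1.769 kJ/s.
Since 1.769 > R, including cockles increases the long-run rate.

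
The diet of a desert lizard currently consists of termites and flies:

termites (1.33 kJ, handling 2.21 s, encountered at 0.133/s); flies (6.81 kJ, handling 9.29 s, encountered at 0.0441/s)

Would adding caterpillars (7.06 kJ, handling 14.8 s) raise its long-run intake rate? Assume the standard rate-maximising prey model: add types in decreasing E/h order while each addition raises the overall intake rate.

Yes

On termites and flies alone, R = ΣλE/(1+Σλh) = 0.4772/1.704 = 0.2801 kJ/s.
caterpillars: E/h = 7.06/14.8 = 0.477 kJ/s.
0.477 > 0.2801, so adding caterpillars raises the average — include it.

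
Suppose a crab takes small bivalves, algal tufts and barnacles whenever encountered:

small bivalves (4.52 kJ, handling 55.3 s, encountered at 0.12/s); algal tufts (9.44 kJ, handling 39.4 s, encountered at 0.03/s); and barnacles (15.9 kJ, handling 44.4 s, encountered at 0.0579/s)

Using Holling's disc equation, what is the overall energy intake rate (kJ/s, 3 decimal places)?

0.153 kJ/s

Energy encountered per unit search time: 0.12×4.52 + 0.03×9.44 + 0.0579×15.9 = 1.746 kJ/s.
Handling time per unit search time: 0.12×55.3 + 0.03×39.4 + 0.0579×44.4 = 10.39.
Rate = 1.746/(1 + 10.39) = 0.1533 kJ/s.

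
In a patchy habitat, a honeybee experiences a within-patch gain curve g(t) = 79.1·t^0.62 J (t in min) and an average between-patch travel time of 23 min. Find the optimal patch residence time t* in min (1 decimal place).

Optimal t* satisfies g'(t*) = g(t*)/(T + t*).
g'(t) = 0.62·79.1·t^-0.38. Setting 0.62·79.1·t^-0.38 = 79.1·t^0.62/(23+t) gives 0.62(23+t) = t, so 0.38·t = 0.62×23.
t* = 0.62×23/0.38 = 37.53 min.

37.5 min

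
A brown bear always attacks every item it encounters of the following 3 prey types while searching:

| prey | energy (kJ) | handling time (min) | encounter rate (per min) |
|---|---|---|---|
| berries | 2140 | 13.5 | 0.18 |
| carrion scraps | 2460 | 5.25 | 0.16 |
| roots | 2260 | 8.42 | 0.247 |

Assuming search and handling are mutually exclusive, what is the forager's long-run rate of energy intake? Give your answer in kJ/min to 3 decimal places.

R = (0.18×2140 + 0.16×2460 + 0.247×2260) / (1 + 0.18×13.5 + 0.16×5.25 + 0.247×8.42) = 1337/6.35 = 210.6 kJ/min.

210.563 kJ/min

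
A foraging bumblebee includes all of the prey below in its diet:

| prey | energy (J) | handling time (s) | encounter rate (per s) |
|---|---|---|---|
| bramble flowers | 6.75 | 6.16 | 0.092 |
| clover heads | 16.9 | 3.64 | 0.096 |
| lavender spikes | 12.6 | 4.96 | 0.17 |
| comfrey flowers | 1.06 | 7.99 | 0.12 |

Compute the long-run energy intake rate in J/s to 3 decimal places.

R = Σλ_iE_i / (1 + Σλ_ih_i)
Numerator: 0.092×6.75 + 0.096×16.9 + 0.17×12.6 + 0.12×1.06 = 4.513
Denominator: 1 + 0.092×6.16 + 0.096×3.64 + 0.17×4.96 + 0.12×7.99 = 3.718
R = 4.513/3.718 = 1.214 J/s

1.214 J/s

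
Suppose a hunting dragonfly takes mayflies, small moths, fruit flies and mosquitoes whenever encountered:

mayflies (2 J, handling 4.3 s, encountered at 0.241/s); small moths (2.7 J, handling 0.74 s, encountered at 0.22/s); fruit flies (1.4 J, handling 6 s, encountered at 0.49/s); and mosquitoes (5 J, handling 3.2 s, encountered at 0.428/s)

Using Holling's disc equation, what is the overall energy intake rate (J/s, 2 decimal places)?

Energy encountered per unit search time: 0.241×2 + 0.22×2.7 + 0.49×1.4 + 0.428×5 = 3.902 J/s.
Handling time per unit search time: 0.241×4.3 + 0.22×0.74 + 0.49×6 + 0.428×3.2 = 5.509.
Rate = 3.902/(1 + 5.509) = 0.5995 J/s.

0.60 J/s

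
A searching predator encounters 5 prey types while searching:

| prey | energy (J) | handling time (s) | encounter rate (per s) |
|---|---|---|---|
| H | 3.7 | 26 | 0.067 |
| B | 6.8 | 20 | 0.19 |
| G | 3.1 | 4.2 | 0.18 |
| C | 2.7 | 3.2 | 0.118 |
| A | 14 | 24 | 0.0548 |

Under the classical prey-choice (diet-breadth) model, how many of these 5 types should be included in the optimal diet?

3

Rank by E/h (J/s): C 0.844, G 0.738, A 0.583, B 0.34, H 0.142. Include each in turn until the next type's E/h falls below the running intake rate.
Rate on top 1: 0.2313. G: 0.738 > 0.2313 → include.
Rate on top 2: 0.4109. A: 0.583 > 0.4109 → include.
Rate on top 3: 0.4766. B: 0.34 < 0.4766 → exclude; stop.
Optimal diet: C, G, A — 3 of 5 types.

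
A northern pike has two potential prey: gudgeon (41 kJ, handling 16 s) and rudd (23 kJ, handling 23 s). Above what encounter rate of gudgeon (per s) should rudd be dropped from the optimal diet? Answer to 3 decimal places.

At the threshold, the rate on gudgeon alone equals the profitability of rudd: λ·41/(1 + λ·16) = 23/23 = 1.
Rearranging, λ(41 − 1×16) = 1, so λ = 1/25 = 0.04 per s.

0.040 per s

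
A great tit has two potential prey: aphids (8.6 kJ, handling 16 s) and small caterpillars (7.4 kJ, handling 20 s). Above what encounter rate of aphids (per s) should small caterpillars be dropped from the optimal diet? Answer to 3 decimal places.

The zero-one rule: include small caterpillars iff E₂/h₂ > λE₁/(1+λh₁). Equality gives the switch point.
λE₁h₂ = E₂ + λE₂h₁ ⇒ λ = E₂/(E₁h₂ − E₂h₁) = 7.4/(172 − 118.4) = 0.1381 per s.

0.138 per s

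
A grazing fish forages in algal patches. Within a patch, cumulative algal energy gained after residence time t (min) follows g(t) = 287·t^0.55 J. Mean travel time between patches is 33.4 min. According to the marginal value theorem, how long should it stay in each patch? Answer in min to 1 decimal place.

40.8 min

By the marginal value theorem, leave when the instantaneous gain rate g'(t) equals the habitat-wide average g(t)/(T + t).
g'(t) = 0.55·287·t^-0.45. Setting 0.55·287·t^-0.45 = 287·t^0.55/(33.4+t) gives 0.55(33.4+t) = t, so 0.45·t = 0.55×33.4.
t* = 0.55×33.4/0.45 = 40.82 min.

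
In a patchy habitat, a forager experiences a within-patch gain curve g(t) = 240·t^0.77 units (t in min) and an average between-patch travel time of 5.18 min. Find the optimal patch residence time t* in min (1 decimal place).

17.3 min

By the marginal value theorem, leave when the instantaneous gain rate g'(t) equals the habitat-wide average g(t)/(T + t).
g'(t) = 0.77·240·t^-0.23. Setting 0.77·240·t^-0.23 = 240·t^0.77/(5.18+t) gives 0.77(5.18+t) = t, so 0.23·t = 0.77×5.18.
t* = 0.77×5.18/0.23 = 17.34 min.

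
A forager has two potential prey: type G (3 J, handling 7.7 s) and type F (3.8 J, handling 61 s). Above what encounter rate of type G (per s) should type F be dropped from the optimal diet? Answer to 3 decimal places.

At the threshold, the rate on type G alone equals the profitability of type F: λ·3/(1 + λ·7.7) = 3.8/61 = 0.0623.
Rearranging, λ(3 − 0.0623×7.7) = 0.0623, so λ = 0.0623/2.52 = 0.02472 per s.

0.025 per s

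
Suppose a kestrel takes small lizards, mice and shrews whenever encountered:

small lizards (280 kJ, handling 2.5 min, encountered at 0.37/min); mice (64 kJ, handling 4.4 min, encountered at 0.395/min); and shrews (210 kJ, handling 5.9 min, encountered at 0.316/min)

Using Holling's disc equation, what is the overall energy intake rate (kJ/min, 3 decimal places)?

R = (0.37×280 + 0.395×64 + 0.316×210) / (1 + 0.37×2.5 + 0.395×4.4 + 0.316×5.9) = 195.2/5.527 = 35.32 kJ/min.

35.322 kJ/min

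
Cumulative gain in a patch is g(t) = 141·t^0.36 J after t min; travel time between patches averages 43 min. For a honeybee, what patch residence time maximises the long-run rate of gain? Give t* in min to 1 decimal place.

24.2 min

Optimal t* satisfies g'(t*) = g(t*)/(T + t*).
g'(t) = 0.36·141·t^-0.64. Setting 0.36·141·t^-0.64 = 141·t^0.36/(43+t) gives 0.36(43+t) = t, so 0.64·t = 0.36×43.
t* = 0.36×43/0.64 = 24.19 min.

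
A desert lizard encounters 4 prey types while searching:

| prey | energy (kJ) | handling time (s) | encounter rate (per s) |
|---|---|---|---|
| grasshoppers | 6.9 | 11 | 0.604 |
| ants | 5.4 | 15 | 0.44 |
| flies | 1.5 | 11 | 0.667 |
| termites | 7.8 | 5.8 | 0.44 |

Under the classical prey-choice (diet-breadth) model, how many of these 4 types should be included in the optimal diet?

Rank by E/h (kJ/s): termites 1.34, grasshoppers 0.627, ants 0.36, flies 0.136. Include each in turn until the next type's E/h falls below the running intake rate.
Rate on top 1: 0.9662. grasshoppers: 0.627 < 0.9662 → exclude; stop.
Optimal diet: termites — 1 of 4 types.

1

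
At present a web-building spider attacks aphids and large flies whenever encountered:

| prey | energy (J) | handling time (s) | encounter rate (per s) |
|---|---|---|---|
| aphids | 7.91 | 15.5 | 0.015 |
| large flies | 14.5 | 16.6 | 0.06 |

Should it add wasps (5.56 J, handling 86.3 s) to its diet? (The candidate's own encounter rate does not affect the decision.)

No

Intake rate on the current diet: R = (0.015×7.91 + 0.06×14.5) / (1 + 0.015×15.5 + 0.06×16.6) = 0.9887/2.228 = 0.4436 J/s.
wasps: E/h = 5.56/86.3 = 0.06443 J/s.
Since 0.06443 < R, time spent handling wasps is better spent searching.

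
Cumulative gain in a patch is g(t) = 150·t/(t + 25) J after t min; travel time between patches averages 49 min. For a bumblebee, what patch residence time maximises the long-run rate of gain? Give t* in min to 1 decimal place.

35.0 min

Optimal t* satisfies g'(t*) = g(t*)/(T + t*).
g'(t) = 150·25/(t + 25)². Setting 150·25/(t+25)² = 150t/[(t+25)(49+t)] gives 25(49+t) = t(t+25), so t² = 25×49 = 1225.
t* = √1225 = 35 min.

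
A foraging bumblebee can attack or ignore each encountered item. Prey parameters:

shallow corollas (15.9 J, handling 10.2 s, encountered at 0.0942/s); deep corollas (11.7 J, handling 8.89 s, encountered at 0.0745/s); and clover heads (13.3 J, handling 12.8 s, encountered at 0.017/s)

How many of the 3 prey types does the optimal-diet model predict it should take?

E/h in descending order: shallow corollas 1.56, deep corollas 1.32, clover heads 1.04 J/s. The optimal diet is the largest prefix of this list for which every included type satisfies E_i/h_i > R on the types above it.
Rate on top 1: 0.7638. deep corollas: 1.32 > 0.7638 → include.
Rate on top 2: 0.9033. clover heads: 1.04 > 0.9033 → include.
Optimal diet: shallow corollas, deep corollas, clover heads — 3 of 3 types.

3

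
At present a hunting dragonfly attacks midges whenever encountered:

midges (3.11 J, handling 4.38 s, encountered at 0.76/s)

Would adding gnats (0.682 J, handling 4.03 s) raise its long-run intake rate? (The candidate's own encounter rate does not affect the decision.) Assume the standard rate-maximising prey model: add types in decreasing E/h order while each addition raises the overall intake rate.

Current rate: (0.76×3.11)/(1 + 0.76×4.38) = 0.546 J/s.
Profitability of gnats: 0.682/4.03 = 0.1692 J/s.
0.1692 < 0.546, so adding gnats would lower the average — exclude it.

No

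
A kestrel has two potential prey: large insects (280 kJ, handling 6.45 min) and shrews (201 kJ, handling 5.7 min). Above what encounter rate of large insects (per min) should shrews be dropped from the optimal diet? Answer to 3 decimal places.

At the threshold, the rate on large insects alone equals the profitability of shrews: λ·280/(1 + λ·6.45) = 201/5.7 = 35.26.
Rearranging, λ(280 − 35.26×6.45) = 35.26, so λ = 35.26/52.55 = 0.671 per min.

0.671 per min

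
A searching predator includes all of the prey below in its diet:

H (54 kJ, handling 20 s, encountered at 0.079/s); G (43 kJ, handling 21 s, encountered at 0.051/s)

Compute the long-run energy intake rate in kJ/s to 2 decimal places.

R = Σλ_iE_i / (1 + Σλ_ih_i)
Numerator: 0.079×54 + 0.051×43 = 6.459
Denominator: 1 + 0.079×20 + 0.051×21 = 3.651
R = 6.459/3.651 = 1.769 kJ/s

1.77 kJ/s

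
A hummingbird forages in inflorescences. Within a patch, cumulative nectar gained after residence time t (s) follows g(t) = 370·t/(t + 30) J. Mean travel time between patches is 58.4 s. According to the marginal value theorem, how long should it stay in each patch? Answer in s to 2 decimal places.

By the marginal value theorem, leave when the instantaneous gain rate g'(t) equals the habitat-wide average g(t)/(T + t).
g'(t) = 370·30/(t + 30)². Setting 370·30/(t+30)² = 370t/[(t+30)(58.4+t)] gives 30(58.4+t) = t(t+30), so t² = 30×58.4 = 1752.
t* = √1752 = 41.86 s.

41.86 s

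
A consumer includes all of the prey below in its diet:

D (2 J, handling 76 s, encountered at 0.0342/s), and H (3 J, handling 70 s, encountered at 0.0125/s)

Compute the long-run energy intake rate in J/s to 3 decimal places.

Energy encountered per unit search time: 0.0342×2 + 0.0125×3 = 0.1059 J/s.
Handling time per unit search time: 0.0342×76 + 0.0125×70 = 3.474.
Rate = 0.1059/(1 + 3.474) = 0.02367 J/s.

0.024 J/s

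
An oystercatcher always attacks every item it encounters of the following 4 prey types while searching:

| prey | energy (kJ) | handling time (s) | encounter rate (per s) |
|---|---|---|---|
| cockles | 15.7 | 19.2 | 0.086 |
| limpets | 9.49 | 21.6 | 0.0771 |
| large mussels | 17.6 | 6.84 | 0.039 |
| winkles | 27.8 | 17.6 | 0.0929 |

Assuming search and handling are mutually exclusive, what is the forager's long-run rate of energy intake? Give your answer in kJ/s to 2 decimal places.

0.86 kJ/s

R = Σλ_iE_i / (1 + Σλ_ih_i)
Numerator: 0.086×15.7 + 0.0771×9.49 + 0.039×17.6 + 0.0929×27.8 = 5.351
Denominator: 1 + 0.086×19.2 + 0.0771×21.6 + 0.039×6.84 + 0.0929×17.6 = 6.218
R = 5.351/6.218 = 0.8605 kJ/s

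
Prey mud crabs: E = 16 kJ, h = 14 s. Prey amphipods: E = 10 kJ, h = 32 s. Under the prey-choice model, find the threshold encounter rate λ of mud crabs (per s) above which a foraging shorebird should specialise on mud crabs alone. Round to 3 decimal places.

The zero-one rule: include amphipods iff E₂/h₂ > λE₁/(1+λh₁). Equality gives the switch point.
λE₁h₂ = E₂ + λE₂h₁ ⇒ λ = E₂/(E₁h₂ − E₂h₁) = 10/(512 − 140) = 0.02688 per s.

0.027 per s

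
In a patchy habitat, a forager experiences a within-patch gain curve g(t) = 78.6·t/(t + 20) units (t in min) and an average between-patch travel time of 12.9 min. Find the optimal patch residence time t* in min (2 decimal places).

Maximise g(t)/(T+t): set derivative to zero → g'(t)(T+t) = g(t).
g'(t) = 78.6·20/(t + 20)². Setting 78.6·20/(t+20)² = 78.6t/[(t+20)(12.9+t)] gives 20(12.9+t) = t(t+20), so t² = 20×12.9 = 258.
t* = √258 = 16.06 min.

16.06 min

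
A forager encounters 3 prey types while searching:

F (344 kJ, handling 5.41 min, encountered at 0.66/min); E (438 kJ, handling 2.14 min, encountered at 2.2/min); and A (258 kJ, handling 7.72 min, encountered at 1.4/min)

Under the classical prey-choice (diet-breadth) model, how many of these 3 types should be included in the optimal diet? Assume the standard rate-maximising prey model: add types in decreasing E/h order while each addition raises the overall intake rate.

1

E/h in descending order: E 205, F 63.6, A 33.4 kJ/min. The optimal diet is the largest prefix of this list for which every included type satisfies E_i/h_i > R on the types above it.
Rate on top 1: 168.8. F: 63.6 < 168.8 → exclude; stop.
Optimal diet: E — 1 of 3 types.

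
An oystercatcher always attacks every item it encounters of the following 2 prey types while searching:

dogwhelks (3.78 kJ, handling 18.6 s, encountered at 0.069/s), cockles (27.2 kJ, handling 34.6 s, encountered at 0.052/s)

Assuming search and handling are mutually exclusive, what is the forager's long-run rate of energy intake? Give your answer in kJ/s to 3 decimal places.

0.410 kJ/s

Energy encountered per unit search time: 0.069×3.78 + 0.052×27.2 = 1.675 kJ/s.
Handling time per unit search time: 0.069×18.6 + 0.052×34.6 = 3.083.
Rate = 1.675/(1 + 3.083) = 0.4103 kJ/s.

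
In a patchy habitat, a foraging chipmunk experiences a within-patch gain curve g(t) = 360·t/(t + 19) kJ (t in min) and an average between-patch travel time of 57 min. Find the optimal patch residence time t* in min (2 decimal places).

Maximise g(t)/(T+t): set derivative to zero → g'(t)(T+t) = g(t).
g'(t) = 360·19/(t + 19)². Setting 360·19/(t+19)² = 360t/[(t+19)(57+t)] gives 19(57+t) = t(t+19), so t² = 19×57 = 1083.
t* = √1083 = 32.91 min.

32.91 min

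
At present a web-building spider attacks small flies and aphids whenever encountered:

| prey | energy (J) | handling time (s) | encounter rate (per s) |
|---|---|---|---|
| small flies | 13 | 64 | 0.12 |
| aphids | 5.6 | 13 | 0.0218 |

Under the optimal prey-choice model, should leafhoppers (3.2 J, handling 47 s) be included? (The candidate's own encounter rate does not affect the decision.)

No

On small flies and aphids alone, R = ΣλE/(1+Σλh) = 1.682/8.963 = 0.1877 J/s.
Profitability of leafhoppers: 3.2/47 = 0.06809 J/s.
Since 0.06809 < R, time spent handling leafhoppers is better spent searching.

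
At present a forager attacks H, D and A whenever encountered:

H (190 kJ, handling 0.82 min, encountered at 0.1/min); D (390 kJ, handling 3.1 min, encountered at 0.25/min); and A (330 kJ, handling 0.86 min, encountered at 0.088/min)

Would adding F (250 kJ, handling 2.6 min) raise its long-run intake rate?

Current rate: (0.1×190 + 0.25×390 + 0.088×330)/(1 + 0.1×0.82 + 0.25×3.1 + 0.088×0.86) = 75.3 kJ/min.
Profitability of F: 250/2.6 = 96.15 kJ/min.
Since 96.15 > R, including F increases the long-run rate.

Yes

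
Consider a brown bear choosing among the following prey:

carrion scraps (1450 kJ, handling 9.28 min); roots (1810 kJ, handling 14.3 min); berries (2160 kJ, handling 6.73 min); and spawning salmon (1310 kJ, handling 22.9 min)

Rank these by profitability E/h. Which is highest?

Profitability E/h (kJ/min): carrion scraps = 1450/9.28 = 156, roots = 1810/14.3 = 127, berries = 2160/6.73 = 321, spawning salmon = 1310/22.9 = 57.2.
Ranked: berries > carrion scraps > roots > spawning salmon.

berries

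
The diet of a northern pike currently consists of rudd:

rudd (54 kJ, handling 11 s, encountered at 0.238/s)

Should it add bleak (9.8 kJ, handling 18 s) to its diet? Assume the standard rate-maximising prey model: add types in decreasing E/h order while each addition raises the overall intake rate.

No

Intake rate on the current diet: R = (0.238×54) / (1 + 0.238×11) = 12.85/3.618 = 3.552 kJ/s.
Profitability of bleak: 9.8/18 = 0.5444 kJ/s.
Since 0.5444 < R, time spent handling bleak is better spent searching.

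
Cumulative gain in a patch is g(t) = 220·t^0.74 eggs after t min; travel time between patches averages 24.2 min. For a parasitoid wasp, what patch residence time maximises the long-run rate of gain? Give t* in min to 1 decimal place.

Optimal t* satisfies g'(t*) = g(t*)/(T + t*).
g'(t) = 0.74·220·t^-0.26. Setting 0.74·220·t^-0.26 = 220·t^0.74/(24.2+t) gives 0.74(24.2+t) = t, so 0.26·t = 0.74×24.2.
t* = 0.74×24.2/0.26 = 68.88 min.

68.9 min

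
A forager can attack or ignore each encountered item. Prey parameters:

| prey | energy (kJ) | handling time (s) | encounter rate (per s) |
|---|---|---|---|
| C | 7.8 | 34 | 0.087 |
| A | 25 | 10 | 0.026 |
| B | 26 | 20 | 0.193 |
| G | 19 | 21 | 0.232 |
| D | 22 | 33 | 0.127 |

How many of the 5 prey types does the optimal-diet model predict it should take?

2

Rank by E/h (kJ/s): A 2.5, B 1.3, G 0.905, D 0.667, C 0.229. Include each in turn until the next type's E/h falls below the running intake rate.
Rate on top 1: 0.5159. B: 1.3 > 0.5159 → include.
Rate on top 2: 1.107. G: 0.905 < 1.107 → exclude; stop.
Optimal diet: A, B — 2 of 5 types.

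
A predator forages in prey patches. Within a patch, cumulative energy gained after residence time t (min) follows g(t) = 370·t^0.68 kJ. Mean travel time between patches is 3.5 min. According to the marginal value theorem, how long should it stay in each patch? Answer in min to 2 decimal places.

Maximise g(t)/(T+t): set derivative to zero → g'(t)(T+t) = g(t).
g'(t) = 0.68·370·t^-0.32. Setting 0.68·370·t^-0.32 = 370·t^0.68/(3.5+t) gives 0.68(3.5+t) = t, so 0.32·t = 0.68×3.5.
t* = 0.68×3.5/0.32 = 7.438 min.

7.44 min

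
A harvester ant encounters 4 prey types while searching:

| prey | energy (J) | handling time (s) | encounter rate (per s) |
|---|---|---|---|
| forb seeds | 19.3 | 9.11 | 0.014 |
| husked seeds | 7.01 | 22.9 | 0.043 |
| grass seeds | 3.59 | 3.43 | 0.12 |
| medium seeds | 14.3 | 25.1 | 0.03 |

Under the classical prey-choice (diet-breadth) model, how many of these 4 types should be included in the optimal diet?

3

E/h in descending order: forb seeds 2.12, grass seeds 1.05, medium seeds 0.57, husked seeds 0.306 J/s. The optimal diet is the largest prefix of this list for which every included type satisfies E_i/h_i > R on the types above it.
Rate on top 1: 0.2396. grass seeds: 1.05 > 0.2396 → include.
Rate on top 2: 0.4554. medium seeds: 0.57 > 0.4554 → include.
Rate on top 3: 0.493. husked seeds: 0.306 < 0.493 → exclude; stop.
Optimal diet: forb seeds, grass seeds, medium seeds — 3 of 4 types.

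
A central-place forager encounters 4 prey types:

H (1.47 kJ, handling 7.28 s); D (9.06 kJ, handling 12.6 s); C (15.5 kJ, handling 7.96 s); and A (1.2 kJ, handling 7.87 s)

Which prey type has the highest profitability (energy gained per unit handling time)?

In descending order of E/h:
C: 15.5/7.96 = 1.95 kJ/s
D: 9.06/12.6 = 0.719 kJ/s
H: 1.47/7.28 = 0.202 kJ/s
A: 1.2/7.87 = 0.152 kJ/s

C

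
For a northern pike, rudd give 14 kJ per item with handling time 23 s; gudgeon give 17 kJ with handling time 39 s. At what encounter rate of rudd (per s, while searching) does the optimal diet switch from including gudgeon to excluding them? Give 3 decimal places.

0.110 per s

At the threshold, the rate on rudd alone equals the profitability of gudgeon: λ·14/(1 + λ·23) = 17/39 = 0.4359.
Rearranging, λ(14 − 0.4359×23) = 0.4359, so λ = 0.4359/3.974 = 0.1097 per s.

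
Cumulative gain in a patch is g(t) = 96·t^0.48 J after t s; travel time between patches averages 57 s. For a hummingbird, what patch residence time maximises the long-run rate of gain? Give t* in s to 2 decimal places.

52.62 s

By the marginal value theorem, leave when the instantaneous gain rate g'(t) equals the habitat-wide average g(t)/(T + t).
g'(t) = 0.48·96·t^-0.52. Setting 0.48·96·t^-0.52 = 96·t^0.48/(57+t) gives 0.48(57+t) = t, so 0.52·t = 0.48×57.
t* = 0.48×57/0.52 = 52.62 s.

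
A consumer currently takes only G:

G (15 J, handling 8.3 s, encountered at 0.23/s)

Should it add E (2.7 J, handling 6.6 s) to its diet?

No

Intake rate on the current diet: R = (0.23×15) / (1 + 0.23×8.3) = 3.45/2.909 = 1.186 J/s.
Profitability of E: 2.7/6.6 = 0.4091 J/s.
Since 0.4091 < R, time spent handling E is better spent searching.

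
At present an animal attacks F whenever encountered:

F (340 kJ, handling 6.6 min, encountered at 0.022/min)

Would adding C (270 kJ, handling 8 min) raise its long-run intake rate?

Yes

Current rate: (0.022×340)/(1 + 0.022×6.6) = 6.532 kJ/min.
Profitability of C: 270/8 = 33.75 kJ/min.
Since 33.75 > R, including C increases the long-run rate.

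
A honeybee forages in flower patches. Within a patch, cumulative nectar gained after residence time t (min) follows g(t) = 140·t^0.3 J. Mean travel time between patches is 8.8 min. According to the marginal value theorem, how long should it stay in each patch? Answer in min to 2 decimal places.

Maximise g(t)/(T+t): set derivative to zero → g'(t)(T+t) = g(t).
g'(t) = 0.3·140·t^-0.7. Setting 0.3·140·t^-0.7 = 140·t^0.3/(8.8+t) gives 0.3(8.8+t) = t, so 0.70·t = 0.3×8.8.
t* = 0.3×8.8/0.70 = 3.771 min.

3.77 min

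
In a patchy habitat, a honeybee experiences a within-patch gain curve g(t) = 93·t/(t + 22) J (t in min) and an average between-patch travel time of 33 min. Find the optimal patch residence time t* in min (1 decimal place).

Maximise g(t)/(T+t): set derivative to zero → g'(t)(T+t) = g(t).
g'(t) = 93·22/(t + 22)². Setting 93·22/(t+22)² = 93t/[(t+22)(33+t)] gives 22(33+t) = t(t+22), so t² = 22×33 = 726.
t* = √726 = 26.94 min.

26.9 min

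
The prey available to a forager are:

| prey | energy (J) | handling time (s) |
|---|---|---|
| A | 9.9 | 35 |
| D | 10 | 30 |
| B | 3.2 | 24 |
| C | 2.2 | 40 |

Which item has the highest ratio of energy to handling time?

D

In descending order of E/h:
D: 10/30 = 0.333 J/s
A: 9.9/35 = 0.283 J/s
B: 3.2/24 = 0.133 J/s
C: 2.2/40 = 0.055 J/s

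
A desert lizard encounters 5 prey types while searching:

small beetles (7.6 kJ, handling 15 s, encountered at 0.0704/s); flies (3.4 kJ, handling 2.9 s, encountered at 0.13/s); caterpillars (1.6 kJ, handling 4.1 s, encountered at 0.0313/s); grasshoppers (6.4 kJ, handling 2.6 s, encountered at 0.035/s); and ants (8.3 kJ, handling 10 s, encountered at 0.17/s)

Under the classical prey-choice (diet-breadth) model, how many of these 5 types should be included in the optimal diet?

Profitabilities (E/h, kJ/s): grasshoppers 2.46, flies 1.17, ants 0.83, small beetles 0.507, caterpillars 0.39. Add prey in this order while the next type's profitability exceeds the intake rate on those already taken.
Rate on top 1: 0.2053. flies: 1.17 > 0.2053 → include.
Rate on top 2: 0.4537. ants: 0.83 > 0.4537 → include.
Rate on top 3: 0.6556. small beetles: 0.507 < 0.6556 → exclude; stop.
Optimal diet: grasshoppers, flies, ants — 3 of 5 types.

3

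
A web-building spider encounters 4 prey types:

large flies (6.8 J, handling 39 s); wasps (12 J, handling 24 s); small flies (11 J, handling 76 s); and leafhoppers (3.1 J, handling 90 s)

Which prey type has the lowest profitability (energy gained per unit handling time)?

leafhoppers

In descending order of E/h:
wasps: 12/24 = 0.5 J/s
large flies: 6.8/39 = 0.174 J/s
small flies: 11/76 = 0.145 J/s
leafhoppers: 3.1/90 = 0.0344 J/s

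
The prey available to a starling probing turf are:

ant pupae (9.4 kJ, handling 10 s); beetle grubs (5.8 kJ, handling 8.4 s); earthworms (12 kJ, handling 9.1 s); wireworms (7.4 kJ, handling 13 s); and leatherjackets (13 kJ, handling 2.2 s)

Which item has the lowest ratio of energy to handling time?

In descending order of E/h:
leatherjackets: 13/2.2 = 5.91 kJ/s
earthworms: 12/9.1 = 1.32 kJ/s
ant pupae: 9.4/10 = 0.94 kJ/s
beetle grubs: 5.8/8.4 = 0.69 kJ/s
wireworms: 7.4/13 = 0.569 kJ/s

wireworms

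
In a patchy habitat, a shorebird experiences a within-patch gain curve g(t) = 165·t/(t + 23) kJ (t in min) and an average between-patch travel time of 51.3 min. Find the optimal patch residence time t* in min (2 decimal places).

By the marginal value theorem, leave when the instantaneous gain rate g'(t) equals the habitat-wide average g(t)/(T + t).
g'(t) = 165·23/(t + 23)². Setting 165·23/(t+23)² = 165t/[(t+23)(51.3+t)] gives 23(51.3+t) = t(t+23), so t² = 23×51.3 = 1180.
t* = √1180 = 34.35 min.

34.35 min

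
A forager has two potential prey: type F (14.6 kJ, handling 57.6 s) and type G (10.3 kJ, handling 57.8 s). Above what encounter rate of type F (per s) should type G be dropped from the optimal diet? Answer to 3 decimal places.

0.041 per s

The zero-one rule: include type G iff E₂/h₂ > λE₁/(1+λh₁). Equality gives the switch point.
λE₁h₂ = E₂ + λE₂h₁ ⇒ λ = E₂/(E₁h₂ − E₂h₁) = 10.3/(843.9 − 593.3) = 0.0411 per s.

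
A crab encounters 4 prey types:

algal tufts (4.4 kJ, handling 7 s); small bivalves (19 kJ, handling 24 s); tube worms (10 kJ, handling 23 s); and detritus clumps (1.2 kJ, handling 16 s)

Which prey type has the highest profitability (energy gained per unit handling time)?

small bivalves

In descending order of E/h:
small bivalves: 19/24 = 0.792 kJ/s
algal tufts: 4.4/7 = 0.629 kJ/s
tube worms: 10/23 = 0.435 kJ/s
detritus clumps: 1.2/16 = 0.075 kJ/s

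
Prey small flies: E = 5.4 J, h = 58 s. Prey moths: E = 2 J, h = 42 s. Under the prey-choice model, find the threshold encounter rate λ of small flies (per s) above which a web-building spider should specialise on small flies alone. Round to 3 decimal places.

Drop moths once their profitability E₂/h₂ falls below the rate achievable on small flies alone: E₂/h₂ = λE₁/(1 + λh₁).
Solve for λ: λE₁h₂ = E₂(1 + λh₁) → λ(E₁h₂ − E₂h₁) = E₂ → λ = E₂/(E₁h₂ − E₂h₁).
λ = 2/(5.4×42 − 2×58) = 2/110.8 = 0.01805 per s.

0.018 per s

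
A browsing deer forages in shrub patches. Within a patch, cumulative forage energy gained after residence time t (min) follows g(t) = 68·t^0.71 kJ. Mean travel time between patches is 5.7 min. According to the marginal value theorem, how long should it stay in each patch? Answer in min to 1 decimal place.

By the marginal value theorem, leave when the instantaneous gain rate g'(t) equals the habitat-wide average g(t)/(T + t).
g'(t) = 0.71·68·t^-0.29. Setting 0.71·68·t^-0.29 = 68·t^0.71/(5.7+t) gives 0.71(5.7+t) = t, so 0.29·t = 0.71×5.7.
t* = 0.71×5.7/0.29 = 13.96 min.

14.0 min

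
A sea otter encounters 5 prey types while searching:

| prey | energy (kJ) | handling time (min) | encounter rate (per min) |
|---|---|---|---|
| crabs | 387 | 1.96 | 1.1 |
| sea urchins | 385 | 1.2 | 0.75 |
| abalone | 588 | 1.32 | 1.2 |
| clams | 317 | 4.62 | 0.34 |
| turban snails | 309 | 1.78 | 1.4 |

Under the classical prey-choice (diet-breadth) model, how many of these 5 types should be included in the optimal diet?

Profitabilities (E/h, kJ/min): abalone 445, sea urchins 321, crabs 197, turban snails 174, clams 68.6. Add prey in this order while the next type's profitability exceeds the intake rate on those already taken.
Rate on top 1: 273.1. sea urchins: 321 > 273.1 → include.
Rate on top 2: 285.4. crabs: 197 < 285.4 → exclude; stop.
Optimal diet: abalone, sea urchins — 2 of 5 types.

2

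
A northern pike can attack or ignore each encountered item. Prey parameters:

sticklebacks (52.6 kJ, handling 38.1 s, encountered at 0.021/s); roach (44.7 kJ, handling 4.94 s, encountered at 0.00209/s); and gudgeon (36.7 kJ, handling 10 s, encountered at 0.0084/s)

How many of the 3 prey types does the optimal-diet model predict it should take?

Rank by E/h (kJ/s): roach 9.05, gudgeon 3.67, sticklebacks 1.38. Include each in turn until the next type's E/h falls below the running intake rate.
Rate on top 1: 0.09247. gudgeon: 3.67 > 0.09247 → include.
Rate on top 2: 0.3671. sticklebacks: 1.38 > 0.3671 → include.
Optimal diet: roach, gudgeon, sticklebacks — 3 of 3 types.

3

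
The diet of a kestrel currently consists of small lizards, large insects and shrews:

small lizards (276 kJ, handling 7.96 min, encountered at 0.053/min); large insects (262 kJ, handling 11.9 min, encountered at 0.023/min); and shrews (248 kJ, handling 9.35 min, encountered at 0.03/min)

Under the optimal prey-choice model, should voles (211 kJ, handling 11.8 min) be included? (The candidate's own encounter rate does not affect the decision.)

On small lizards, large insects and shrews alone, R = ΣλE/(1+Σλh) = 28.09/1.976 = 14.22 kJ/min.
voles: E/h = 211/11.8 = 17.88 kJ/min.
Since 17.88 > R, including voles increases the long-run rate.

Yes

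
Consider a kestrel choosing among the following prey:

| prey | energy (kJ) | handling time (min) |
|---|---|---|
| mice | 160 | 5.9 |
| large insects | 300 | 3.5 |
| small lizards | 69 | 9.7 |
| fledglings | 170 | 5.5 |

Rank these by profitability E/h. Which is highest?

large insects

Profitability E/h (kJ/min): mice = 160/5.9 = 27.1, large insects = 300/3.5 = 85.7, small lizards = 69/9.7 = 7.11, fledglings = 170/5.5 = 30.9.
Ranked: large insects > fledglings > mice > small lizards.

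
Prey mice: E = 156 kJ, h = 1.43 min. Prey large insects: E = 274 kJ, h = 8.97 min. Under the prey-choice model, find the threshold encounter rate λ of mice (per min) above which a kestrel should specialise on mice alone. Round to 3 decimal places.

0.272 per min

At the threshold, the rate on mice alone equals the profitability of large insects: λ·156/(1 + λ·1.43) = 274/8.97 = 30.55.
Rearranging, λ(156 − 30.55×1.43) = 30.55, so λ = 30.55/112.3 = 0.272 per min.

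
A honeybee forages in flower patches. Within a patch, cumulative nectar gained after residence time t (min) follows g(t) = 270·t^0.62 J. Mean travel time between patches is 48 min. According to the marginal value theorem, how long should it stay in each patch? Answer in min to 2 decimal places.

By the marginal value theorem, leave when the instantaneous gain rate g'(t) equals the habitat-wide average g(t)/(T + t).
g'(t) = 0.62·270·t^-0.38. Setting 0.62·270·t^-0.38 = 270·t^0.62/(48+t) gives 0.62(48+t) = t, so 0.38·t = 0.62×48.
t* = 0.62×48/0.38 = 78.32 min.

78.32 min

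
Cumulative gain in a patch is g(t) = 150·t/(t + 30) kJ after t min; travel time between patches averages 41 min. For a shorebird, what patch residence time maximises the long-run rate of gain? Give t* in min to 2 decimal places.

35.07 min

Maximise g(t)/(T+t): set derivative to zero → g'(t)(T+t) = g(t).
g'(t) = 150·30/(t + 30)². Setting 150·30/(t+30)² = 150t/[(t+30)(41+t)] gives 30(41+t) = t(t+30), so t² = 30×41 = 1230.
t* = √1230 = 35.07 min.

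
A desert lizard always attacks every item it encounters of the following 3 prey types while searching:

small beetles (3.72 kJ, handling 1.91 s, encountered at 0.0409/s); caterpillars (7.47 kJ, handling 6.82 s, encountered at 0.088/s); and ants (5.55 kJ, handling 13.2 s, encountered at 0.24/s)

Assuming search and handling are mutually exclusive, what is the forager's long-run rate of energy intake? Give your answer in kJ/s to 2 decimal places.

R = Σλ_iE_i / (1 + Σλ_ih_i)
Numerator: 0.0409×3.72 + 0.088×7.47 + 0.24×5.55 = 2.142
Denominator: 1 + 0.0409×1.91 + 0.088×6.82 + 0.24×13.2 = 4.846
R = 2.142/4.846 = 0.4419 kJ/s

0.44 kJ/s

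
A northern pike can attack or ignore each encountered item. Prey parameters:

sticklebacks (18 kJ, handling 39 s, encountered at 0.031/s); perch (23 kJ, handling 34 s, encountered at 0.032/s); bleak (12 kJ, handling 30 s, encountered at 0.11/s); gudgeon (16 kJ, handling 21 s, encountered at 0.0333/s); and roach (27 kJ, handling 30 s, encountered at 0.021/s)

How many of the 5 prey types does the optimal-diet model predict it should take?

3

Rank by E/h (kJ/s): roach 0.9, gudgeon 0.762, perch 0.676, sticklebacks 0.462, bleak 0.4. Include each in turn until the next type's E/h falls below the running intake rate.
Rate on top 1: 0.3479. gudgeon: 0.762 > 0.3479 → include.
Rate on top 2: 0.4722. perch: 0.676 > 0.4722 → include.
Rate on top 3: 0.5372. sticklebacks: 0.462 < 0.5372 → exclude; stop.
Optimal diet: roach, gudgeon, perch — 3 of 5 types.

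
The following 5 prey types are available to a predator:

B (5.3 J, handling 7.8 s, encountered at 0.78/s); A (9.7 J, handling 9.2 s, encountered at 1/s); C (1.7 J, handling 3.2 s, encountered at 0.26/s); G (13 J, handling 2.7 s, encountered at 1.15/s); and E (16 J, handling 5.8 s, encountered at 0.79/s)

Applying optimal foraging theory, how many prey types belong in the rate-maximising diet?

Profitabilities (E/h, J/s): G 4.81, E 2.76, A 1.05, B 0.679, C 0.531. Add prey in this order while the next type's profitability exceeds the intake rate on those already taken.
Rate on top 1: 3.642. E: 2.76 < 3.642 → exclude; stop.
Optimal diet: G — 1 of 5 types.

1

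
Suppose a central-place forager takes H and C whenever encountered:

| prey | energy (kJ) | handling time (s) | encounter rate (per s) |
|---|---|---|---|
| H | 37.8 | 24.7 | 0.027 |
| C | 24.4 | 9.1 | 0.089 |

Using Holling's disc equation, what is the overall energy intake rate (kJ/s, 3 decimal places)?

R = (0.027×37.8 + 0.089×24.4) / (1 + 0.027×24.7 + 0.089×9.1) = 3.192/2.477 = 1.289 kJ/s.

1.289 kJ/s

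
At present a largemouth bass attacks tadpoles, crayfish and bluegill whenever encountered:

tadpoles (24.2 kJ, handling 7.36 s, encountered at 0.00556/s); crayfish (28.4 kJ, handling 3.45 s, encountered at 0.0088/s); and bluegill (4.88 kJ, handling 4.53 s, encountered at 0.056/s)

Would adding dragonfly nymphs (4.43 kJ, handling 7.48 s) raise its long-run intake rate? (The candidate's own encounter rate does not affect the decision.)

Yes

Intake rate on the current diet: R = (0.00556×24.2 + 0.0088×28.4 + 0.056×4.88) / (1 + 0.00556×7.36 + 0.0088×3.45 + 0.056×4.53) = 0.6578/1.325 = 0.4964 kJ/s.
Profitability of dragonfly nymphs: 4.43/7.48 = 0.5922 kJ/s.
Since 0.5922 > R, including dragonfly nymphs increases the long-run rate.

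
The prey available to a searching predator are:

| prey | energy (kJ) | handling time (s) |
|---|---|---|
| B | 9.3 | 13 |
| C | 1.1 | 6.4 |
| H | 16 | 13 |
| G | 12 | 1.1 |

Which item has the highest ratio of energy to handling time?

G

Profitability E/h (kJ/s): B = 9.3/13 = 0.715, C = 1.1/6.4 = 0.172, H = 16/13 = 1.23, G = 12/1.1 = 10.9.
Ranked: G > H > B > C.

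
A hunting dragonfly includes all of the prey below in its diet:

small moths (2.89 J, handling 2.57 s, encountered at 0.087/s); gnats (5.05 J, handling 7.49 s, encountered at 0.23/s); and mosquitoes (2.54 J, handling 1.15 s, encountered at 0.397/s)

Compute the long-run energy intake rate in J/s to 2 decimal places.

0.71 J/s

Energy encountered per unit search time: 0.087×2.89 + 0.23×5.05 + 0.397×2.54 = 2.421 J/s.
Handling time per unit search time: 0.087×2.57 + 0.23×7.49 + 0.397×1.15 = 2.403.
Rate = 2.421/(1 + 2.403) = 0.7116 J/s.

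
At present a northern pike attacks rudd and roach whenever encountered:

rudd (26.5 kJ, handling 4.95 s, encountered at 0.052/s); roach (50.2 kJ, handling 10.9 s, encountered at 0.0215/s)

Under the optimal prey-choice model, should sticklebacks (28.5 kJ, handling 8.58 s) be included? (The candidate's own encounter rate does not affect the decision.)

Current rate: (0.052×26.5 + 0.0215×50.2)/(1 + 0.052×4.95 + 0.0215×10.9) = 1.647 kJ/s.
sticklebacks: E/h = 28.5/8.58 = 3.322 kJ/s.
Since 3.322 > R, including sticklebacks increases the long-run rate.

Yes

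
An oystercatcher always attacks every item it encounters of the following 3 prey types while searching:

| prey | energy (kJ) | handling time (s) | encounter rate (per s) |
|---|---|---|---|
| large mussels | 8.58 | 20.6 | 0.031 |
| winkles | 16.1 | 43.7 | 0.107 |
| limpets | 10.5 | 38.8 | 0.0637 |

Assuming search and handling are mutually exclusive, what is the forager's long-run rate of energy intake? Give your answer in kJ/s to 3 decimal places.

Energy encountered per unit search time: 0.031×8.58 + 0.107×16.1 + 0.0637×10.5 = 2.658 kJ/s.
Handling time per unit search time: 0.031×20.6 + 0.107×43.7 + 0.0637×38.8 = 7.786.
Rate = 2.658/(1 + 7.786) = 0.3025 kJ/s.

0.302 kJ/s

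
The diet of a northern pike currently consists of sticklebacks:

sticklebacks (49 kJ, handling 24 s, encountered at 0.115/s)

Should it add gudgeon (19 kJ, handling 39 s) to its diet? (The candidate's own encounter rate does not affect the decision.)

No

On sticklebacks alone, R = ΣλE/(1+Σλh) = 5.635/3.76 = 1.499 kJ/s.
Profitability of gudgeon: 19/39 = 0.4872 kJ/s.
0.4872 < 1.499, so adding gudgeon would lower the average — exclude it.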